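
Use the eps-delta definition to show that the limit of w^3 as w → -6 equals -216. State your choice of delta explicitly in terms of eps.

Let eps > 0. We seek delta > 0 with 0 < |w + 6| < delta ⇒ |w^3 + 216| < eps.
Factor: w^3 + 216 = (w + 6)(w^2 - 6w + 36), so |w^3 + 216| = |w + 6|·|w^2 - 6w + 36|.
Restrict delta ≤ 1. Then |w + 6| < 1 gives |w| < 7, so by the triangle inequality |w^2 - 6w + 36| ≤ 7^2 + 6·7 + 36 = 127.
Hence |w^3 + 216| ≤ 127|w + 6|, which is < eps once |w + 6| < eps/127.
Take delta = min(1, eps/127). If 0 < |w + 6| < delta then both bounds hold and |w^3 + 216| ≤ 127|w + 6| < 127·(eps/127) = eps.

delta = min(1, eps/127)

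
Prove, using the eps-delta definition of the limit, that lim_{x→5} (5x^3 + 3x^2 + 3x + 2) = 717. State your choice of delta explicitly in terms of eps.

Let eps > 0. We want delta > 0 such that 0 < |x − 5| < delta implies |(5x^3 + 3x^2 + 3x + 2) − 717| < eps.
(5x^3 + 3x^2 + 3x + 2) − 717 = 5x^3 + 3x^2 + 3x - 715 = (x − 5)(5x^2 + 28x + 143).
So |(5x^3 + 3x^2 + 3x + 2) − 717| = |x − 5|·|5x^2 + 28x + 143|.
Assume first that |x − 5| < 1, so |x| < 6. Then |5x^2 + 28x + 143| ≤ 5·6^2 + 28·6 + 143 = 491.
Hence |(5x^3 + 3x^2 + 3x + 2) − 717| ≤ 491|x − 5| < eps provided |x − 5| < eps/491.
Choosing delta = min(1, eps/491) ensures both conditions, hence |(5x^3 + 3x^2 + 3x + 2) − 717| < eps.

delta = min(1, eps/491)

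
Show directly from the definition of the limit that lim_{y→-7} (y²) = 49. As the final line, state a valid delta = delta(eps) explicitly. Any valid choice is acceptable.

Suppose eps > 0. We seek delta > 0 with 0 < |y + 7| < delta ⇒ |y² − 49| < eps.
Factor: y² − 49 = (y + 7)(y - 7), so |y² − 49| = |y + 7|·|y - 7|.
Restrict delta ≤ 2. Then |y + 7| < 2 gives |y| < 9, so by the triangle inequality |y - 7| ≤ 9 + 7 = 16.
Hence |y² − 49| ≤ 16|y + 7|, which is < eps once |y + 7| < eps/16.
Take delta = min(2, eps/16). If 0 < |y + 7| < delta then both bounds hold and |y² − 49| ≤ 16|y + 7| < 16·(eps/16) = eps.

delta = min(2, eps/16)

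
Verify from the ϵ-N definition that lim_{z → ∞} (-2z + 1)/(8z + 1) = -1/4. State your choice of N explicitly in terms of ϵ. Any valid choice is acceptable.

Suppose ϵ > 0. We seek N > 0 such that z > N implies |(-2z + 1)/(8z + 1) + 1/4| < ϵ.
(-2z + 1)/(8z + 1) + 1/4 = (8(-2z + 1) − (-2)(8z + 1)) / (8(8z + 1)) = 10/(8(8z + 1)).
For z > 0 we have 8z + 1 > 8z, so |(-2z + 1)/(8z + 1) + 1/4| = 10/(8(8z + 1)) < 10/(8·8z) = (5/32)/z.
Thus |(-2z + 1)/(8z + 1) + 1/4| < ϵ whenever z > (5/32)/ϵ.
Take N = (5/32)/ϵ. If z > N then |(-2z + 1)/(8z + 1) + 1/4| < (5/32)/z < ϵ.

N = (5/32)/ϵ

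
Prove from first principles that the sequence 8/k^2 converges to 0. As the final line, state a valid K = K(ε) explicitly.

K = (8/ε)^{1/2}

Suppose ε > 0. For k ≥ 1, |8/k^2 − 0| = 8/k^2.
8/k^2 < ε ⇔ k^2 > 8/ε ⇔ k > (8/ε)^{1/2}.
Take K = (8/ε)^{1/2}. Then k > K implies 8/k^2 < ε.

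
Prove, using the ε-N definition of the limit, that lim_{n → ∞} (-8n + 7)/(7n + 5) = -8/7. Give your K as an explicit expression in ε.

K = (89/49)/ε

Suppose ε > 0. For n ≥ 1, |(-8n + 7)/(7n + 5) + 8/7| = |89|/(7(7n + 5)) = 89/(7(7n + 5)).
Since 7n + 5 ≥ 7n for n ≥ 1, this is ≤ 89/(7·7n) = (89/49)/n.
So |(-8n + 7)/(7n + 5) + 8/7| < ε whenever n > (89/49)/ε.
Take K = (89/49)/ε. If n > K then |(-8n + 7)/(7n + 5) + 8/7| ≤ (89/49)/n < ε.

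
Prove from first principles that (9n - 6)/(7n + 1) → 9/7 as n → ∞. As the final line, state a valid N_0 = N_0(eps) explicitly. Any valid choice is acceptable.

Let eps > 0 be given. For n ≥ 1, |(9n - 6)/(7n + 1) − (9/7)| = |-51|/(7(7n + 1)) = 51/(7(7n + 1)).
Since 7n + 1 ≥ 7n for n ≥ 1, this is ≤ 51/(7·7n) = (51/49)/n.
So |(9n - 6)/(7n + 1) − (9/7)| < eps whenever n > (51/49)/eps.
Take N_0 = (51/49)/eps. If n > N_0 then |(9n - 6)/(7n + 1) − (9/7)| ≤ (51/49)/n < eps.

N_0 = (51/49)/eps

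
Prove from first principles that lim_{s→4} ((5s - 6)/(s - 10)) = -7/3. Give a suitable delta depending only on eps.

Let eps > 0. We want delta > 0 with 0 < |s − 4| < delta ⇒ |(5s - 6)/(s - 10) + 7/3| < eps.
Combining over a common denominator, (5s - 6)/(s - 10) + 7/3 = [(5s - 6)·(-6) − 14·(s - 10)] / [(-6)·(s - 10)] = -44(s − 4) / ((-6)(s - 10)).
So |(5s - 6)/(s - 10) + 7/3| = 44|s − 4| / (6·|s − 10|).
Restrict delta ≤ 3. Then |s − 4| < 3 gives |s − 10| = |(s − 4) + (-6)| ≥ 6 − 3 = 3.
Hence |(5s - 6)/(s - 10) + 7/3| < 44|s − 4|/(6·3) = (22/9)|s − 4|, which is < eps once |s − 4| < (9/22)eps.
Take delta = min(3, (9/22)eps). Then 0 < |s − 4| < delta forces both bounds, so |(5s - 6)/(s - 10) + 7/3| < eps.

delta = min(3, (9/22)eps)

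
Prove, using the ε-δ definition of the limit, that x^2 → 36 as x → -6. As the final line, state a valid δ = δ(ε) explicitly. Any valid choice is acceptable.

δ = min(1, ε/13)

Let ε > 0 be given. We seek δ > 0 with 0 < |x + 6| < δ ⇒ |x^2 − 36| < ε.
Factor: x^2 − 36 = (x + 6)(x - 6), so |x^2 − 36| = |x + 6|·|x - 6|.
Impose δ ≤ 1 so that |x| < 7; then |x - 6| ≤ 13.
Hence |x^2 − 36| ≤ 13|x + 6|, which is < ε once |x + 6| < ε/13.
Take δ = min(1, ε/13). If 0 < |x + 6| < δ then both bounds hold and |x^2 − 36| ≤ 13|x + 6| < 13·(ε/13) = ε.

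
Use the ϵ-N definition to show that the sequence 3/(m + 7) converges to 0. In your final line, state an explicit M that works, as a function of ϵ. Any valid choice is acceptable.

Fix ϵ > 0. For m ≥ 1, |3/(m + 7) − 0| = 3/(m + 7) ≤ 3/m.
We need 3/m < ϵ, i.e. m > 3/ϵ.
Take M = 3/ϵ. If m > M then |3/(m + 7)| ≤ 3/m < ϵ.

M = 3/ϵ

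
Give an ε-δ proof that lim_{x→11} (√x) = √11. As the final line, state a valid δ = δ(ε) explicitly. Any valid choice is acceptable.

δ = min(11, √11·ε)

Suppose ε > 0. We want δ > 0 such that 0 < |x − 11| < δ implies |√x − √11| < ε.
Rationalise: √x − √11 = (x − 11)/(√x + √11), so |√x − √11| = |x − 11|/(√x + √11).
Restrict δ ≤ 11 so that |x − 11| < 11 forces x > 0, and then √x + √11 > √11.
Hence |√x − √11| < |x − 11|/√11, which is < ε once |x − 11| < √11·ε.
Take δ = min(11, √11·ε). If 0 < |x − 11| < δ then x > 0 and |√x − √11| < |x − 11|/√11 < ε.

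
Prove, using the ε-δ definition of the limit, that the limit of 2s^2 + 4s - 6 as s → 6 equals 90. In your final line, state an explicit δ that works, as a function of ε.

δ = min(1, ε/30)

Fix ε > 0. We want δ > 0 such that 0 < |s − 6| < δ implies |(2s^2 + 4s - 6) − 90| < ε.
(2s^2 + 4s - 6) − 90 = 2s^2 + 4s - 96 = (s − 6)(2s + 16).
So |(2s^2 + 4s - 6) − 90| = |s − 6|·|2s + 16|.
Assume first that |s − 6| < 1, so |s| < 7. Then |2s + 16| ≤ 2·7 + 16 = 30.
Hence |(2s^2 + 4s - 6) − 90| ≤ 30|s − 6| < ε provided |s − 6| < ε/30.
Choosing δ = min(1, ε/30) ensures both conditions, hence |(2s^2 + 4s - 6) − 90| < ε.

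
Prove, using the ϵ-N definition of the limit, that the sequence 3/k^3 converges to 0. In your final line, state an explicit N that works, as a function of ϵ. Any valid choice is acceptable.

N = (3/ϵ)^{1/3}

Let ϵ > 0. For k ≥ 1, |3/k^3 − 0| = 3/k^3.
3/k^3 < ϵ ⇔ k^3 > 3/ϵ ⇔ k > (3/ϵ)^{1/3}.
Take N = (3/ϵ)^{1/3}. Then k > N implies 3/k^3 < ϵ.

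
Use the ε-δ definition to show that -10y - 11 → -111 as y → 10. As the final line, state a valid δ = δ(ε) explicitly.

Let ε > 0 be given. We need δ > 0 so that 0 < |y − 10| < δ implies |(-10y - 11) + 111| < ε.
Since (-10y - 11) + 111 = -10(y − 10), we have |(-10y - 11) + 111| = 10|y − 10|.
Thus it suffices that |y − 10| < ε/10.
Take δ = ε/10. If 0 < |y − 10| < δ then |(-10y - 11) + 111| = 10|y − 10| < 10·(ε/10) = ε.

δ = ε/10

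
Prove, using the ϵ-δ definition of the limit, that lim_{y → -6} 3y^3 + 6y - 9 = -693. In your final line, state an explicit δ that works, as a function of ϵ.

Let ϵ > 0. We want δ > 0 such that 0 < |y + 6| < δ implies |(3y^3 + 6y - 9) + 693| < ϵ.
(3y^3 + 6y - 9) + 693 = 3y^3 + 6y + 684 = (y + 6)(3y^2 - 18y + 114).
So |(3y^3 + 6y - 9) + 693| = |y + 6|·|3y^2 - 18y + 114|.
Assume first that |y + 6| < 1, so |y| < 7. Then |3y^2 - 18y + 114| ≤ 3·7^2 + 18·7 + 114 = 387.
Hence |(3y^3 + 6y - 9) + 693| ≤ 387|y + 6| < ϵ provided |y + 6| < ϵ/387.
Take δ = min(1, ϵ/387). Then 0 < |y + 6| < δ gives both |y + 6| < 1 and |y + 6| < ϵ/387, so |(3y^3 + 6y - 9) + 693| < ϵ.

δ = min(1, ϵ/387)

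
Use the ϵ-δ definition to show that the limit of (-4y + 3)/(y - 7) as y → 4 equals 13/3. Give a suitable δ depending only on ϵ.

δ = min(3/2, (9/50)ϵ)

Let ϵ > 0 be given. We want δ > 0 with 0 < |y − 4| < δ ⇒ |(-4y + 3)/(y - 7) − (13/3)| < ϵ.
Combining over a common denominator, (-4y + 3)/(y - 7) − (13/3) = [(-4y + 3)·(-3) − (-13)·(y - 7)] / [(-3)·(y - 7)] = 25(y − 4) / ((-3)(y - 7)).
So |(-4y + 3)/(y - 7) − (13/3)| = 25|y − 4| / (3·|y − 7|).
Require δ ≤ 3/2, so |y − 7| ≥ |-3| − |y − 4| > 3 − 3/2 = 3/2.
Hence |(-4y + 3)/(y - 7) − (13/3)| < 25|y − 4|/(3·(3/2)) = (50/9)|y − 4|, which is < ϵ once |y − 4| < (9/50)ϵ.
Take δ = min(3/2, (9/50)ϵ). Then 0 < |y − 4| < δ forces both bounds, so |(-4y + 3)/(y - 7) − (13/3)| < ϵ.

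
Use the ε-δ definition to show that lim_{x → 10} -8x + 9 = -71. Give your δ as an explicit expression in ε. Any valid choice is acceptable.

Let ε > 0. We need δ > 0 so that 0 < |x − 10| < δ implies |(-8x + 9) + 71| < ε.
|(-8x + 9) + 71| = |-8x + 80| = 8|x − 10|.
Thus it suffices that |x − 10| < ε/8.
Take δ = ε/8. If 0 < |x − 10| < δ then |(-8x + 9) + 71| = 8|x − 10| < 8·(ε/8) = ε.

δ = ε/8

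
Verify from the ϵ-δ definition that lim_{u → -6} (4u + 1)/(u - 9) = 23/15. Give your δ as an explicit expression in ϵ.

Fix ϵ > 0. We want δ > 0 with 0 < |u + 6| < δ ⇒ |(4u + 1)/(u - 9) − (23/15)| < ϵ.
Combining over a common denominator, (4u + 1)/(u - 9) − (23/15) = [(4u + 1)·(-15) − (-23)·(u - 9)] / [(-15)·(u - 9)] = -37(u + 6) / ((-15)(u - 9)).
So |(4u + 1)/(u - 9) − (23/15)| = 37|u + 6| / (15·|u − 9|).
Restrict δ ≤ 15/2. Then |u + 6| < 15/2 gives |u − 9| = |(u + 6) + (-15)| ≥ 15 − 15/2 = 15/2.
Hence |(4u + 1)/(u - 9) − (23/15)| < 37|u + 6|/(15·(15/2)) = (74/225)|u + 6|, which is < ϵ once |u + 6| < (225/74)ϵ.
Take δ = min(15/2, (225/74)ϵ). Then 0 < |u + 6| < δ forces both bounds, so |(4u + 1)/(u - 9) − (23/15)| < ϵ.

δ = min(15/2, (225/74)ϵ)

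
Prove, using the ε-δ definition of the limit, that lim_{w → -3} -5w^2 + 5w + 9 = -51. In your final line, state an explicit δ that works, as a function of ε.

δ = min(2, ε/45)

Let ε > 0. We want δ > 0 such that 0 < |w + 3| < δ implies |(-5w^2 + 5w + 9) + 51| < ε.
(-5w^2 + 5w + 9) + 51 = -5w^2 + 5w + 60 = (w + 3)(-5w + 20).
So |(-5w^2 + 5w + 9) + 51| = |w + 3|·|-5w + 20|.
Assume first that |w + 3| < 2, so |w| < 5. Then |-5w + 20| ≤ 5·5 + 20 = 45.
Hence |(-5w^2 + 5w + 9) + 51| ≤ 45|w + 3| < ε provided |w + 3| < ε/45.
Choosing δ = min(2, ε/45) ensures both conditions, hence |(-5w^2 + 5w + 9) + 51| < ε.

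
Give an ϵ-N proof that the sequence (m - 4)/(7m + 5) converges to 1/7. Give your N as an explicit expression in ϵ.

N = (33/49)/ϵ

Fix ϵ > 0. For m ≥ 1, |(m - 4)/(7m + 5) − (1/7)| = |-33|/(7(7m + 5)) = 33/(7(7m + 5)).
Since 7m + 5 ≥ 7m for m ≥ 1, this is ≤ 33/(7·7m) = (33/49)/m.
So |(m - 4)/(7m + 5) − (1/7)| < ϵ whenever m > (33/49)/ϵ.
Take N = (33/49)/ϵ. If m > N then |(m - 4)/(7m + 5) − (1/7)| ≤ (33/49)/m < ϵ.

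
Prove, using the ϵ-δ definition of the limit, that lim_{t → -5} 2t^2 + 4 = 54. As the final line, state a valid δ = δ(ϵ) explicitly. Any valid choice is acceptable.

δ = min(1, ϵ/22)

Fix ϵ > 0. We want δ > 0 such that 0 < |t + 5| < δ implies |(2t^2 + 4) − 54| < ϵ.
(2t^2 + 4) − 54 = 2t^2 - 50 = (t + 5)(2t - 10).
So |(2t^2 + 4) − 54| = |t + 5|·|2t - 10|.
Assume first that |t + 5| < 1, so |t| < 6. Then |2t - 10| ≤ 2·6 + 10 = 22.
Hence |(2t^2 + 4) − 54| ≤ 22|t + 5| < ϵ provided |t + 5| < ϵ/22.
Take δ = min(1, ϵ/22). Then 0 < |t + 5| < δ gives both |t + 5| < 1 and |t + 5| < ϵ/22, so |(2t^2 + 4) − 54| < ϵ.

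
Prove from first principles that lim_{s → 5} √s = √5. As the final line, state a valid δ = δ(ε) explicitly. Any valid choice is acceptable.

δ = min(5, √5·ε)

Let ε > 0. We want δ > 0 such that 0 < |s − 5| < δ implies |√s − √5| < ε.
Multiplying by the conjugate, |√s − √5| = |s − 5|/(√s + √5).
Restrict δ ≤ 5 so that |s − 5| < 5 forces s > 0, and then √s + √5 > √5.
Hence |√s − √5| < |s − 5|/√5, which is < ε once |s − 5| < √5·ε.
Take δ = min(5, √5·ε). If 0 < |s − 5| < δ then s > 0 and |√s − √5| < |s − 5|/√5 < ε.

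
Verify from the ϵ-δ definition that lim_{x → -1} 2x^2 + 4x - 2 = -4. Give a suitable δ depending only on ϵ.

δ = min(1, ϵ/6)

Let ϵ > 0. We want δ > 0 such that 0 < |x + 1| < δ implies |(2x^2 + 4x - 2) + 4| < ϵ.
(2x^2 + 4x - 2) + 4 = 2x^2 + 4x + 2 = (x + 1)(2x + 2).
So |(2x^2 + 4x - 2) + 4| = |x + 1|·|2x + 2|.
Assume first that |x + 1| < 1, so |x| < 2. Then |2x + 2| ≤ 2·2 + 2 = 6.
Hence |(2x^2 + 4x - 2) + 4| ≤ 6|x + 1| < ϵ provided |x + 1| < ϵ/6.
Choosing δ = min(1, ϵ/6) ensures both conditions, hence |(2x^2 + 4x - 2) + 4| < ϵ.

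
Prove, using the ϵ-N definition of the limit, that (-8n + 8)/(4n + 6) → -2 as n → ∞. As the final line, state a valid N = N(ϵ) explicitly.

N = 5/ϵ

Suppose ϵ > 0. For n ≥ 1, |(-8n + 8)/(4n + 6) + 2| = |80|/(4(4n + 6)) = 80/(4(4n + 6)).
Since 4n + 6 ≥ 4n for n ≥ 1, this is ≤ 80/(4·4n) = 5/n.
So |(-8n + 8)/(4n + 6) + 2| < ϵ whenever n > 5/ϵ.
Take N = 5/ϵ. If n > N then |(-8n + 8)/(4n + 6) + 2| ≤ 5/n < ϵ.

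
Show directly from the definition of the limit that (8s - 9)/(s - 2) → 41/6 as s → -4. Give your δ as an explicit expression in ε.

Let ε > 0 be given. We want δ > 0 with 0 < |s + 4| < δ ⇒ |(8s - 9)/(s - 2) − (41/6)| < ε.
Combining over a common denominator, (8s - 9)/(s - 2) − (41/6) = [(8s - 9)·(-6) − (-41)·(s - 2)] / [(-6)·(s - 2)] = -7(s + 4) / ((-6)(s - 2)).
So |(8s - 9)/(s - 2) − (41/6)| = 7|s + 4| / (6·|s − 2|).
Restrict δ ≤ 3. Then |s + 4| < 3 gives |s − 2| = |(s + 4) + (-6)| ≥ 6 − 3 = 3.
Hence |(8s - 9)/(s - 2) − (41/6)| < 7|s + 4|/(6·3) = (7/18)|s + 4|, which is < ε once |s + 4| < (18/7)ε.
Take δ = min(3, (18/7)ε). Then 0 < |s + 4| < δ forces both bounds, so |(8s - 9)/(s - 2) − (41/6)| < ε.

δ = min(3, (18/7)ε)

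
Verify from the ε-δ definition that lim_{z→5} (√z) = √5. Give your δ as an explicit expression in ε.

Let ε > 0 be given. We want δ > 0 such that 0 < |z − 5| < δ implies |√z − √5| < ε.
Multiplying by the conjugate, |√z − √5| = |z − 5|/(√z + √5).
Restrict δ ≤ 5 so that |z − 5| < 5 forces z > 0, and then √z + √5 > √5.
Hence |√z − √5| < |z − 5|/√5, which is < ε once |z − 5| < √5·ε.
Take δ = min(5, √5·ε). If 0 < |z − 5| < δ then z > 0 and |√z − √5| < |z − 5|/√5 < ε.

δ = min(5, √5·ε)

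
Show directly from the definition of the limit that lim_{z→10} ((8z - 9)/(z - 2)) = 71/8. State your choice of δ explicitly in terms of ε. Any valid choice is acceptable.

δ = min(4, (32/7)ε)

Suppose ε > 0. We want δ > 0 with 0 < |z − 10| < δ ⇒ |(8z - 9)/(z - 2) − (71/8)| < ε.
Combining over a common denominator, (8z - 9)/(z - 2) − (71/8) = [(8z - 9)·8 − 71·(z - 2)] / [8·(z - 2)] = -7(z − 10) / (8(z - 2)).
So |(8z - 9)/(z - 2) − (71/8)| = 7|z − 10| / (8·|z − 2|).
Restrict δ ≤ 4. Then |z − 10| < 4 gives |z − 2| = |(z − 10) + 8| ≥ 8 − 4 = 4.
Hence |(8z - 9)/(z - 2) − (71/8)| < 7|z − 10|/(8·4) = (7/32)|z − 10|, which is < ε once |z − 10| < (32/7)ε.
Take δ = min(4, (32/7)ε). Then 0 < |z − 10| < δ forces both bounds, so |(8z - 9)/(z - 2) − (71/8)| < ε.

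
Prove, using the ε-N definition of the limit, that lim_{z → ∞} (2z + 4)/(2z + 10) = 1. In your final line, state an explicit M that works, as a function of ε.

Suppose ε > 0. We seek M > 0 such that z > M implies |(2z + 4)/(2z + 10) − 1| < ε.
(2z + 4)/(2z + 10) − 1 = (2(2z + 4) − 2(2z + 10)) / (2(2z + 10)) = -12/(2(2z + 10)).
For z > 0 we have 2z + 10 > 2z, so |(2z + 4)/(2z + 10) − 1| = 12/(2(2z + 10)) < 12/(2·2z) = 3/z.
Thus |(2z + 4)/(2z + 10) − 1| < ε whenever z > 3/ε.
Take M = 3/ε. If z > M then |(2z + 4)/(2z + 10) − 1| < 3/z < ε.

M = 3/ε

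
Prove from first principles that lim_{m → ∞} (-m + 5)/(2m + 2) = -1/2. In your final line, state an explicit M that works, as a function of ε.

Suppose ε > 0. For m ≥ 1, |(-m + 5)/(2m + 2) + 1/2| = |12|/(2(2m + 2)) = 12/(2(2m + 2)).
Since 2m + 2 ≥ 2m for m ≥ 1, this is ≤ 12/(2·2m) = 3/m.
So |(-m + 5)/(2m + 2) + 1/2| < ε whenever m > 3/ε.
Take M = 3/ε. If m > M then |(-m + 5)/(2m + 2) + 1/2| ≤ 3/m < ε.

M = 3/ε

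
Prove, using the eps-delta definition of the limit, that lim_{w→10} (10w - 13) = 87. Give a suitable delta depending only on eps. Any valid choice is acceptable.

Let eps > 0. We need delta > 0 so that 0 < |w − 10| < delta implies |(10w - 13) − 87| < eps.
Since (10w - 13) − 87 = 10(w − 10), we have |(10w - 13) − 87| = 10|w − 10|.
So 10|w − 10| < eps exactly when |w − 10| < eps/10.
Choosing delta = eps/10 gives |(10w - 13) − 87| = 10|w − 10| < eps whenever |w − 10| < delta.

delta = eps/10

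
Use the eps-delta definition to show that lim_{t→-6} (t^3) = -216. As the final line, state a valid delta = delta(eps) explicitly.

delta = min(1, eps/127)

Let eps > 0 be given. We seek delta > 0 with 0 < |t + 6| < delta ⇒ |t^3 + 216| < eps.
Factor: t^3 + 216 = (t + 6)(t^2 - 6t + 36), so |t^3 + 216| = |t + 6|·|t^2 - 6t + 36|.
Impose delta ≤ 1 so that |t| < 7; then |t^2 - 6t + 36| ≤ 127.
Hence |t^3 + 216| ≤ 127|t + 6|, which is < eps once |t + 6| < eps/127.
Take delta = min(1, eps/127). If 0 < |t + 6| < delta then both bounds hold and |t^3 + 216| ≤ 127|t + 6| < 127·(eps/127) = eps.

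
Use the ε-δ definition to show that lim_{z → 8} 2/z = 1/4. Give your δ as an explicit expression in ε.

Suppose ε > 0. We seek δ > 0 such that 0 < |z − 8| < δ implies |2/z − (1/4)| < ε.
|2/z − (1/4)| = 2·|8 − z|/(8·|z|) = 2|z − 8|/(8|z|).
Require δ ≤ 4 so that |z| > 8 − 4 = 4, hence 8|z| > 32.
Then |2/z − (1/4)| < 2|z − 8|/32, which is < ε when |z − 8| < 16ε.
Take δ = min(4, 16ε). Then 0 < |z − 8| < δ gives both |z − 8| < 4 and |z − 8| < 16ε, so |2/z − (1/4)| < ε.

δ = min(4, 16ε)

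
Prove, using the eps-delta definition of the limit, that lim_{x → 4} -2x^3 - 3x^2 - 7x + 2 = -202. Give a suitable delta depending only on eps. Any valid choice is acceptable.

delta = min(2, eps/189)

Let eps > 0 be given. We want delta > 0 such that 0 < |x − 4| < delta implies |(-2x^3 - 3x^2 - 7x + 2) + 202| < eps.
(-2x^3 - 3x^2 - 7x + 2) + 202 = -2x^3 - 3x^2 - 7x + 204 = (x − 4)(-2x^2 - 11x - 51).
So |(-2x^3 - 3x^2 - 7x + 2) + 202| = |x − 4|·|-2x^2 - 11x - 51|.
Assume first that |x − 4| < 2, so |x| < 6. Then |-2x^2 - 11x - 51| ≤ 2·6^2 + 11·6 + 51 = 189.
Hence |(-2x^3 - 3x^2 - 7x + 2) + 202| ≤ 189|x − 4| < eps provided |x − 4| < eps/189.
Choosing delta = min(2, eps/189) ensures both conditions, hence |(-2x^3 - 3x^2 - 7x + 2) + 202| < eps.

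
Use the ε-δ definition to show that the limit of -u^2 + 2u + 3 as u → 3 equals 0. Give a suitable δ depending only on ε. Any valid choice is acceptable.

Let ε > 0. We want δ > 0 such that 0 < |u − 3| < δ implies |(-u^2 + 2u + 3)| < ε.
(-u^2 + 2u + 3) = -u^2 + 2u + 3 = (u − 3)(-u - 1).
So |(-u^2 + 2u + 3)| = |u − 3|·|-u - 1|.
Require δ ≤ 1. Then |u − 3| < 1 gives |u| < 4, and by the triangle inequality |-u - 1| ≤ 4 + 1 = 5.
Hence |(-u^2 + 2u + 3)| ≤ 5|u − 3| < ε provided |u − 3| < ε/5.
Take δ = min(1, ε/5). Then 0 < |u − 3| < δ gives both |u − 3| < 1 and |u − 3| < ε/5, so |(-u^2 + 2u + 3)| < ε.

δ = min(1, ε/5)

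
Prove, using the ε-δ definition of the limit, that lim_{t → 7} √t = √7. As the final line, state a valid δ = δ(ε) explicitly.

Let ε > 0. We want δ > 0 such that 0 < |t − 7| < δ implies |√t − √7| < ε.
Multiplying by the conjugate, |√t − √7| = |t − 7|/(√t + √7).
Restrict δ ≤ 7 so that |t − 7| < 7 forces t > 0, and then √t + √7 > √7.
Hence |√t − √7| < |t − 7|/√7, which is < ε once |t − 7| < √7·ε.
Take δ = min(7, √7·ε). If 0 < |t − 7| < δ then t > 0 and |√t − √7| < |t − 7|/√7 < ε.

δ = min(7, √7·ε)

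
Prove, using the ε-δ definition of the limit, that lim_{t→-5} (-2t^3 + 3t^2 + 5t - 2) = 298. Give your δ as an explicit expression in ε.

δ = min(1, ε/210)

Fix ε > 0. We want δ > 0 such that 0 < |t + 5| < δ implies |(-2t^3 + 3t^2 + 5t - 2) − 298| < ε.
(-2t^3 + 3t^2 + 5t - 2) − 298 = -2t^3 + 3t^2 + 5t - 300 = (t + 5)(-2t^2 + 13t - 60).
So |(-2t^3 + 3t^2 + 5t - 2) − 298| = |t + 5|·|-2t^2 + 13t - 60|.
Assume first that |t + 5| < 1, so |t| < 6. Then |-2t^2 + 13t - 60| ≤ 2·6^2 + 13·6 + 60 = 210.
Hence |(-2t^3 + 3t^2 + 5t - 2) − 298| ≤ 210|t + 5| < ε provided |t + 5| < ε/210.
Take δ = min(1, ε/210). Then 0 < |t + 5| < δ gives both |t + 5| < 1 and |t + 5| < ε/210, so |(-2t^3 + 3t^2 + 5t - 2) − 298| < ε.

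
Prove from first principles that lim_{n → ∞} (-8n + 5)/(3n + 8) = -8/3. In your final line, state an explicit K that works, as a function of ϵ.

Let ϵ > 0. For n ≥ 1, |(-8n + 5)/(3n + 8) + 8/3| = |79|/(3(3n + 8)) = 79/(3(3n + 8)).
Since 3n + 8 ≥ 3n for n ≥ 1, this is ≤ 79/(3·3n) = (79/9)/n.
So |(-8n + 5)/(3n + 8) + 8/3| < ϵ whenever n > (79/9)/ϵ.
Take K = (79/9)/ϵ. If n > K then |(-8n + 5)/(3n + 8) + 8/3| ≤ (79/9)/n < ϵ.

K = (79/9)/ϵ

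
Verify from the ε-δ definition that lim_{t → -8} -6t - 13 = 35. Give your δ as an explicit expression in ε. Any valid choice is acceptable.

Fix ε > 0. We need δ > 0 so that 0 < |t + 8| < δ implies |(-6t - 13) − 35| < ε.
|(-6t - 13) − 35| = |-6t - 48| = 6|t + 8|.
Thus it suffices that |t + 8| < ε/6.
Choosing δ = ε/6 gives |(-6t - 13) − 35| = 6|t + 8| < ε whenever |t + 8| < δ.

δ = ε/6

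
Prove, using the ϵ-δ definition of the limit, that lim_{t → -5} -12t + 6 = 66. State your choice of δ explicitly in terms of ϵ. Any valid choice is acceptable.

δ = ϵ/12

Let ϵ > 0 be given. We need δ > 0 so that 0 < |t + 5| < δ implies |(-12t + 6) − 66| < ϵ.
|(-12t + 6) − 66| = |-12t - 60| = 12|t + 5|.
So 12|t + 5| < ϵ exactly when |t + 5| < ϵ/12.
Choosing δ = ϵ/12 gives |(-12t + 6) − 66| = 12|t + 5| < ϵ whenever |t + 5| < δ.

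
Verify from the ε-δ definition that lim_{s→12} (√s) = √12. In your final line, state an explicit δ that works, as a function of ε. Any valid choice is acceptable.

Let ε > 0. We want δ > 0 such that 0 < |s − 12| < δ implies |√s − √12| < ε.
Rationalise: √s − √12 = (s − 12)/(√s + √12), so |√s − √12| = |s − 12|/(√s + √12).
Restrict δ ≤ 12 so that |s − 12| < 12 forces s > 0, and then √s + √12 > √12.
Hence |√s − √12| < |s − 12|/√12, which is < ε once |s − 12| < √12·ε.
Take δ = min(12, √12·ε). If 0 < |s − 12| < δ then s > 0 and |√s − √12| < |s − 12|/√12 < ε.

δ = min(12, √12·ε)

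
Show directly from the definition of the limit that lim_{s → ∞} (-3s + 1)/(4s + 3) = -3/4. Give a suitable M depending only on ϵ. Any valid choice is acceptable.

M = (13/16)/ϵ

Let ϵ > 0. We seek M > 0 such that s > M implies |(-3s + 1)/(4s + 3) + 3/4| < ϵ.
(-3s + 1)/(4s + 3) + 3/4 = (4(-3s + 1) − (-3)(4s + 3)) / (4(4s + 3)) = 13/(4(4s + 3)).
For s > 0 we have 4s + 3 > 4s, so |(-3s + 1)/(4s + 3) + 3/4| = 13/(4(4s + 3)) < 13/(4·4s) = (13/16)/s.
Thus |(-3s + 1)/(4s + 3) + 3/4| < ϵ whenever s > (13/16)/ϵ.
Take M = (13/16)/ϵ. If s > M then |(-3s + 1)/(4s + 3) + 3/4| < (13/16)/s < ϵ.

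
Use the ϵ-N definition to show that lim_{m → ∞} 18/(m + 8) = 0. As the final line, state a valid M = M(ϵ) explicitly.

Let ϵ > 0. For m ≥ 1, |18/(m + 8) − 0| = 18/(m + 8) ≤ 18/m.
We need 18/m < ϵ, i.e. m > 18/ϵ.
Take M = 18/ϵ. If m > M then |18/(m + 8)| ≤ 18/m < ϵ.

M = 18/ϵ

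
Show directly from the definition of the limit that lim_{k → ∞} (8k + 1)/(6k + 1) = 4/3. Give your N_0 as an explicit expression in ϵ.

Fix ϵ > 0. For k ≥ 1, |(8k + 1)/(6k + 1) − (4/3)| = |-2|/(6(6k + 1)) = 2/(6(6k + 1)).
Since 6k + 1 ≥ 6k for k ≥ 1, this is ≤ 2/(6·6k) = (1/18)/k.
So |(8k + 1)/(6k + 1) − (4/3)| < ϵ whenever k > (1/18)/ϵ.
Take N_0 = (1/18)/ϵ. If k > N_0 then |(8k + 1)/(6k + 1) − (4/3)| ≤ (1/18)/k < ϵ.

N_0 = (1/18)/ϵ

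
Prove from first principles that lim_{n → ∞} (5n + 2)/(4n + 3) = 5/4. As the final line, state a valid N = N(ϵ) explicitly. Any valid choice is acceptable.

N = (7/16)/ϵ

Let ϵ > 0 be given. For n ≥ 1, |(5n + 2)/(4n + 3) − (5/4)| = |-7|/(4(4n + 3)) = 7/(4(4n + 3)).
Since 4n + 3 ≥ 4n for n ≥ 1, this is ≤ 7/(4·4n) = (7/16)/n.
So |(5n + 2)/(4n + 3) − (5/4)| < ϵ whenever n > (7/16)/ϵ.
Take N = (7/16)/ϵ. If n > N then |(5n + 2)/(4n + 3) − (5/4)| ≤ (7/16)/n < ϵ.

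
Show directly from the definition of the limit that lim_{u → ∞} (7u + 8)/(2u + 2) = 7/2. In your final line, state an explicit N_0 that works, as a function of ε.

N_0 = (1/2)/ε

Fix ε > 0. We seek N_0 > 0 such that u > N_0 implies |(7u + 8)/(2u + 2) − (7/2)| < ε.
(7u + 8)/(2u + 2) − (7/2) = (2(7u + 8) − 7(2u + 2)) / (2(2u + 2)) = 2/(2(2u + 2)).
For u > 0 we have 2u + 2 > 2u, so |(7u + 8)/(2u + 2) − (7/2)| = 2/(2(2u + 2)) < 2/(2·2u) = (1/2)/u.
Thus |(7u + 8)/(2u + 2) − (7/2)| < ε whenever u > (1/2)/ε.
Take N_0 = (1/2)/ε. If u > N_0 then |(7u + 8)/(2u + 2) − (7/2)| < (1/2)/u < ε.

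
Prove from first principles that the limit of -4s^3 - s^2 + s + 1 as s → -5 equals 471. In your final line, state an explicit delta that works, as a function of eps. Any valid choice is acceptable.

Let eps > 0 be given. We want delta > 0 such that 0 < |s + 5| < delta implies |(-4s^3 - s^2 + s + 1) − 471| < eps.
(-4s^3 - s^2 + s + 1) − 471 = -4s^3 - s^2 + s - 470 = (s + 5)(-4s^2 + 19s - 94).
So |(-4s^3 - s^2 + s + 1) − 471| = |s + 5|·|-4s^2 + 19s - 94|.
Require delta ≤ 1. Then |s + 5| < 1 gives |s| < 6, and by the triangle inequality |-4s^2 + 19s - 94| ≤ 4·6^2 + 19·6 + 94 = 352.
Hence |(-4s^3 - s^2 + s + 1) − 471| ≤ 352|s + 5| < eps provided |s + 5| < eps/352.
Take delta = min(1, eps/352). Then 0 < |s + 5| < delta gives both |s + 5| < 1 and |s + 5| < eps/352, so |(-4s^3 - s^2 + s + 1) − 471| < eps.

delta = min(1, eps/352)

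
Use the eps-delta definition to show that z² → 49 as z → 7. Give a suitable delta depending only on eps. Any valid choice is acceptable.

Let eps > 0 be given. We seek delta > 0 with 0 < |z − 7| < delta ⇒ |z² − 49| < eps.
Factor: z² − 49 = (z − 7)(z + 7), so |z² − 49| = |z − 7|·|z + 7|.
Impose delta ≤ 2 so that |z| < 9; then |z + 7| ≤ 16.
Hence |z² − 49| ≤ 16|z − 7|, which is < eps once |z − 7| < eps/16.
Take delta = min(2, eps/16). If 0 < |z − 7| < delta then both bounds hold and |z² − 49| ≤ 16|z − 7| < 16·(eps/16) = eps.

delta = min(2, eps/16)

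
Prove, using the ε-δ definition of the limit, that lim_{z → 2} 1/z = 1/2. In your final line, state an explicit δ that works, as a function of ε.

Let ε > 0 be given. We seek δ > 0 such that 0 < |z − 2| < δ implies |1/z − (1/2)| < ε.
|1/z − (1/2)| = |2 − z|/(2·|z|) = |z − 2|/(2|z|).
Restrict δ ≤ 1. Then |z − 2| < 1 gives |z| > 1, so 2|z| > 2.
Then |1/z − (1/2)| < |z − 2|/2, which is < ε when |z − 2| < 2ε.
Take δ = min(1, 2ε). Then 0 < |z − 2| < δ gives both |z − 2| < 1 and |z − 2| < 2ε, so |1/z − (1/2)| < ε.

δ = min(1, 2ε)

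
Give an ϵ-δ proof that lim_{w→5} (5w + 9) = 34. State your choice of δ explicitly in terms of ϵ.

δ = ϵ/5

Let ϵ > 0. We need δ > 0 so that 0 < |w − 5| < δ implies |(5w + 9) − 34| < ϵ.
|(5w + 9) − 34| = |5w - 25| = 5|w − 5|.
Thus it suffices that |w − 5| < ϵ/5.
Take δ = ϵ/5. If 0 < |w − 5| < δ then |(5w + 9) − 34| = 5|w − 5| < 5·(ϵ/5) = ϵ.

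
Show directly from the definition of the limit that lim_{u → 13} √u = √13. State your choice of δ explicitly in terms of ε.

δ = min(13, √13·ε)

Fix ε > 0. We want δ > 0 such that 0 < |u − 13| < δ implies |√u − √13| < ε.
Multiplying by the conjugate, |√u − √13| = |u − 13|/(√u + √13).
Restrict δ ≤ 13 so that |u − 13| < 13 forces u > 0, and then √u + √13 > √13.
Hence |√u − √13| < |u − 13|/√13, which is < ε once |u − 13| < √13·ε.
Take δ = min(13, √13·ε). If 0 < |u − 13| < δ then u > 0 and |√u − √13| < |u − 13|/√13 < ε.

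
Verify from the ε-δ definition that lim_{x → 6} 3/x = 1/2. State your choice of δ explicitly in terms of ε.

δ = min(3, 6ε)

Let ε > 0. We seek δ > 0 such that 0 < |x − 6| < δ implies |3/x − (1/2)| < ε.
|3/x − (1/2)| = 3·|6 − x|/(6·|x|) = 3|x − 6|/(6|x|).
Require δ ≤ 3 so that |x| > 6 − 3 = 3, hence 6|x| > 18.
Then |3/x − (1/2)| < 3|x − 6|/18, which is < ε when |x − 6| < 6ε.
Take δ = min(3, 6ε). Then 0 < |x − 6| < δ gives both |x − 6| < 3 and |x − 6| < 6ε, so |3/x − (1/2)| < ε.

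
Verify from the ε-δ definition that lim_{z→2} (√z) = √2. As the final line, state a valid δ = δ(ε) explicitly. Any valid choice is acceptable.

Let ε > 0. We want δ > 0 such that 0 < |z − 2| < δ implies |√z − √2| < ε.
Multiplying by the conjugate, |√z − √2| = |z − 2|/(√z + √2).
Restrict δ ≤ 2 so that |z − 2| < 2 forces z > 0, and then √z + √2 > √2.
Hence |√z − √2| < |z − 2|/√2, which is < ε once |z − 2| < √2·ε.
Take δ = min(2, √2·ε). If 0 < |z − 2| < δ then z > 0 and |√z − √2| < |z − 2|/√2 < ε.

δ = min(2, √2·ε)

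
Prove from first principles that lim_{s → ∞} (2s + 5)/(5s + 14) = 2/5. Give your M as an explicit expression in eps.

Fix eps > 0. We seek M > 0 such that s > M implies |(2s + 5)/(5s + 14) − (2/5)| < eps.
(2s + 5)/(5s + 14) − (2/5) = (5(2s + 5) − 2(5s + 14)) / (5(5s + 14)) = -3/(5(5s + 14)).
For s > 0 we have 5s + 14 > 5s, so |(2s + 5)/(5s + 14) − (2/5)| = 3/(5(5s + 14)) < 3/(5·5s) = (3/25)/s.
Thus |(2s + 5)/(5s + 14) − (2/5)| < eps whenever s > (3/25)/eps.
Take M = (3/25)/eps. If s > M then |(2s + 5)/(5s + 14) − (2/5)| < (3/25)/s < eps.

M = (3/25)/eps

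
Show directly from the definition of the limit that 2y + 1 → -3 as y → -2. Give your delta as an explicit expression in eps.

delta = eps/2

Let eps > 0 be given. We need delta > 0 so that 0 < |y + 2| < delta implies |(2y + 1) + 3| < eps.
|(2y + 1) + 3| = |2y + 4| = 2|y + 2|.
So 2|y + 2| < eps exactly when |y + 2| < eps/2.
Choosing delta = eps/2 gives |(2y + 1) + 3| = 2|y + 2| < eps whenever |y + 2| < delta.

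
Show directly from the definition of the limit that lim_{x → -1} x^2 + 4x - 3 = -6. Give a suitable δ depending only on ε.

Fix ε > 0. We want δ > 0 such that 0 < |x + 1| < δ implies |(x^2 + 4x - 3) + 6| < ε.
(x^2 + 4x - 3) + 6 = x^2 + 4x + 3 = (x + 1)(x + 3).
So |(x^2 + 4x - 3) + 6| = |x + 1|·|x + 3|.
Assume first that |x + 1| < 1, so |x| < 2. Then |x + 3| ≤ 2 + 3 = 5.
Hence |(x^2 + 4x - 3) + 6| ≤ 5|x + 1| < ε provided |x + 1| < ε/5.
Take δ = min(1, ε/5). Then 0 < |x + 1| < δ gives both |x + 1| < 1 and |x + 1| < ε/5, so |(x^2 + 4x - 3) + 6| < ε.

δ = min(1, ε/5)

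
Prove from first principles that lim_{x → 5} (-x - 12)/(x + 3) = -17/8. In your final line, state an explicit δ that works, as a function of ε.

δ = min(4, (32/9)ε)

Suppose ε > 0. We want δ > 0 with 0 < |x − 5| < δ ⇒ |(-x - 12)/(x + 3) + 17/8| < ε.
Combining over a common denominator, (-x - 12)/(x + 3) + 17/8 = [(-x - 12)·8 − (-17)·(x + 3)] / [8·(x + 3)] = 9(x − 5) / (8(x + 3)).
So |(-x - 12)/(x + 3) + 17/8| = 9|x − 5| / (8·|x + 3|).
Require δ ≤ 4, so |x + 3| ≥ |8| − |x − 5| > 8 − 4 = 4.
Hence |(-x - 12)/(x + 3) + 17/8| < 9|x − 5|/(8·4) = (9/32)|x − 5|, which is < ε once |x − 5| < (32/9)ε.
Take δ = min(4, (32/9)ε). Then 0 < |x − 5| < δ forces both bounds, so |(-x - 12)/(x + 3) + 17/8| < ε.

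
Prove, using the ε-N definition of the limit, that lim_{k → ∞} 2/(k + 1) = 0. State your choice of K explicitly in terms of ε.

K = 2/ε

Let ε > 0 be given. For k ≥ 1, |2/(k + 1) − 0| = 2/(k + 1) ≤ 2/k.
We need 2/k < ε, i.e. k > 2/ε.
Take K = 2/ε. If k > K then |2/(k + 1)| ≤ 2/k < ε.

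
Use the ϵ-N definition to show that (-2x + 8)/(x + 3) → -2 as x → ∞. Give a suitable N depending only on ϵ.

N = 14/ϵ

Suppose ϵ > 0. We seek N > 0 such that x > N implies |(-2x + 8)/(x + 3) + 2| < ϵ.
(-2x + 8)/(x + 3) + 2 = ((-2x + 8) − (-2)(x + 3)) / ((x + 3)) = 14/((x + 3)).
For x > 0 we have x + 3 > x, so |(-2x + 8)/(x + 3) + 2| = 14/((x + 3)) < 14/(x) = 14/x.
Thus |(-2x + 8)/(x + 3) + 2| < ϵ whenever x > 14/ϵ.
Take N = 14/ϵ. If x > N then |(-2x + 8)/(x + 3) + 2| < 14/x < ϵ.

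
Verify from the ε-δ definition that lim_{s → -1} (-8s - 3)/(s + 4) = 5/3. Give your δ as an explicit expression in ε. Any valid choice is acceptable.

δ = min(3/2, (9/58)ε)

Let ε > 0 be given. We want δ > 0 with 0 < |s + 1| < δ ⇒ |(-8s - 3)/(s + 4) − (5/3)| < ε.
Combining over a common denominator, (-8s - 3)/(s + 4) − (5/3) = [(-8s - 3)·3 − 5·(s + 4)] / [3·(s + 4)] = -29(s + 1) / (3(s + 4)).
So |(-8s - 3)/(s + 4) − (5/3)| = 29|s + 1| / (3·|s + 4|).
Require δ ≤ 3/2, so |s + 4| ≥ |3| − |s + 1| > 3 − 3/2 = 3/2.
Hence |(-8s - 3)/(s + 4) − (5/3)| < 29|s + 1|/(3·(3/2)) = (58/9)|s + 1|, which is < ε once |s + 1| < (9/58)ε.
Take δ = min(3/2, (9/58)ε). Then 0 < |s + 1| < δ forces both bounds, so |(-8s - 3)/(s + 4) − (5/3)| < ε.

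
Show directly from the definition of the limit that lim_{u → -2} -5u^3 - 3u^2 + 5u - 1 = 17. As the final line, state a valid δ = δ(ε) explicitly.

δ = min(2, ε/117)

Fix ε > 0. We want δ > 0 such that 0 < |u + 2| < δ implies |(-5u^3 - 3u^2 + 5u - 1) − 17| < ε.
(-5u^3 - 3u^2 + 5u - 1) − 17 = -5u^3 - 3u^2 + 5u - 18 = (u + 2)(-5u^2 + 7u - 9).
So |(-5u^3 - 3u^2 + 5u - 1) − 17| = |u + 2|·|-5u^2 + 7u - 9|.
Require δ ≤ 2. Then |u + 2| < 2 gives |u| < 4, and by the triangle inequality |-5u^2 + 7u - 9| ≤ 5·4^2 + 7·4 + 9 = 117.
Hence |(-5u^3 - 3u^2 + 5u - 1) − 17| ≤ 117|u + 2| < ε provided |u + 2| < ε/117.
Take δ = min(2, ε/117). Then 0 < |u + 2| < δ gives both |u + 2| < 2 and |u + 2| < ε/117, so |(-5u^3 - 3u^2 + 5u - 1) − 17| < ε.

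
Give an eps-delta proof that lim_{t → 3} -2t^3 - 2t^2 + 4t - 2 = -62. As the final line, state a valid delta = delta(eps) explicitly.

Let eps > 0. We want delta > 0 such that 0 < |t − 3| < delta implies |(-2t^3 - 2t^2 + 4t - 2) + 62| < eps.
(-2t^3 - 2t^2 + 4t - 2) + 62 = -2t^3 - 2t^2 + 4t + 60 = (t − 3)(-2t^2 - 8t - 20).
So |(-2t^3 - 2t^2 + 4t - 2) + 62| = |t − 3|·|-2t^2 - 8t - 20|.
Assume first that |t − 3| < 2, so |t| < 5. Then |-2t^2 - 8t - 20| ≤ 2·5^2 + 8·5 + 20 = 110.
Hence |(-2t^3 - 2t^2 + 4t - 2) + 62| ≤ 110|t − 3| < eps provided |t − 3| < eps/110.
Choosing delta = min(2, eps/110) ensures both conditions, hence |(-2t^3 - 2t^2 + 4t - 2) + 62| < eps.

delta = min(2, eps/110)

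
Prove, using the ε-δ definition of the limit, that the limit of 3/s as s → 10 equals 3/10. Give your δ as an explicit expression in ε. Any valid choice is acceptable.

Let ε > 0 be given. We seek δ > 0 such that 0 < |s − 10| < δ implies |3/s − (3/10)| < ε.
|3/s − (3/10)| = 3·|10 − s|/(10·|s|) = 3|s − 10|/(10|s|).
Require δ ≤ 5 so that |s| > 10 − 5 = 5, hence 10|s| > 50.
Then |3/s − (3/10)| < 3|s − 10|/50, which is < ε when |s − 10| < (50/3)ε.
Take δ = min(5, (50/3)ε). Then 0 < |s − 10| < δ gives both |s − 10| < 5 and |s − 10| < (50/3)ε, so |3/s − (3/10)| < ε.

δ = min(5, (50/3)ε)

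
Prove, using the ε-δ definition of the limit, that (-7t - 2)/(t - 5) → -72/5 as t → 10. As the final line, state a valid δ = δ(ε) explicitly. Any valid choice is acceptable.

Let ε > 0 be given. We want δ > 0 with 0 < |t − 10| < δ ⇒ |(-7t - 2)/(t - 5) + 72/5| < ε.
Combining over a common denominator, (-7t - 2)/(t - 5) + 72/5 = [(-7t - 2)·5 − (-72)·(t - 5)] / [5·(t - 5)] = 37(t − 10) / (5(t - 5)).
So |(-7t - 2)/(t - 5) + 72/5| = 37|t − 10| / (5·|t − 5|).
Restrict δ ≤ 5/2. Then |t − 10| < 5/2 gives |t − 5| = |(t − 10) + 5| ≥ 5 − 5/2 = 5/2.
Hence |(-7t - 2)/(t - 5) + 72/5| < 37|t − 10|/(5·(5/2)) = (74/25)|t − 10|, which is < ε once |t − 10| < (25/74)ε.
Take δ = min(5/2, (25/74)ε). Then 0 < |t − 10| < δ forces both bounds, so |(-7t - 2)/(t - 5) + 72/5| < ε.

δ = min(5/2, (25/74)ε)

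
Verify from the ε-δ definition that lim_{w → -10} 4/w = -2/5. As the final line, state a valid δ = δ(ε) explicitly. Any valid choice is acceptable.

δ = min(5, (25/2)ε)

Let ε > 0. We seek δ > 0 such that 0 < |w + 10| < δ implies |4/w + 2/5| < ε.
|4/w + 2/5| = 4·|-10 − w|/(10·|w|) = 4|w + 10|/(10|w|).
Restrict δ ≤ 5. Then |w + 10| < 5 gives |w| > 5, so 10|w| > 50.
Then |4/w + 2/5| < 4|w + 10|/50, which is < ε when |w + 10| < (25/2)ε.
Take δ = min(5, (25/2)ε). Then 0 < |w + 10| < δ gives both |w + 10| < 5 and |w + 10| < (25/2)ε, so |4/w + 2/5| < ε.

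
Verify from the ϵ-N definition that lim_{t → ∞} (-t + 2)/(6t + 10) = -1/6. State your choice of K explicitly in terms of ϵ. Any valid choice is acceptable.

Let ϵ > 0. We seek K > 0 such that t > K implies |(-t + 2)/(6t + 10) + 1/6| < ϵ.
(-t + 2)/(6t + 10) + 1/6 = (6(-t + 2) − (-1)(6t + 10)) / (6(6t + 10)) = 22/(6(6t + 10)).
For t > 0 we have 6t + 10 > 6t, so |(-t + 2)/(6t + 10) + 1/6| = 22/(6(6t + 10)) < 22/(6·6t) = (11/18)/t.
Thus |(-t + 2)/(6t + 10) + 1/6| < ϵ whenever t > (11/18)/ϵ.
Take K = (11/18)/ϵ. If t > K then |(-t + 2)/(6t + 10) + 1/6| < (11/18)/t < ϵ.

K = (11/18)/ϵ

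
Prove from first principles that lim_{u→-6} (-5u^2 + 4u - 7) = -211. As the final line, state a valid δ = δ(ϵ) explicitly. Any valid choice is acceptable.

Let ϵ > 0 be given. We want δ > 0 such that 0 < |u + 6| < δ implies |(-5u^2 + 4u - 7) + 211| < ϵ.
(-5u^2 + 4u - 7) + 211 = -5u^2 + 4u + 204 = (u + 6)(-5u + 34).
So |(-5u^2 + 4u - 7) + 211| = |u + 6|·|-5u + 34|.
Assume first that |u + 6| < 2, so |u| < 8. Then |-5u + 34| ≤ 5·8 + 34 = 74.
Hence |(-5u^2 + 4u - 7) + 211| ≤ 74|u + 6| < ϵ provided |u + 6| < ϵ/74.
Choosing δ = min(2, ϵ/74) ensures both conditions, hence |(-5u^2 + 4u - 7) + 211| < ϵ.

δ = min(2, ϵ/74)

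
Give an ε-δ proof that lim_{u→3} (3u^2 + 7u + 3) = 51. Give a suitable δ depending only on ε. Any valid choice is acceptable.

δ = min(2, ε/31)

Let ε > 0. We want δ > 0 such that 0 < |u − 3| < δ implies |(3u^2 + 7u + 3) − 51| < ε.
(3u^2 + 7u + 3) − 51 = 3u^2 + 7u - 48 = (u − 3)(3u + 16).
So |(3u^2 + 7u + 3) − 51| = |u − 3|·|3u + 16|.
Require δ ≤ 2. Then |u − 3| < 2 gives |u| < 5, and by the triangle inequality |3u + 16| ≤ 3·5 + 16 = 31.
Hence |(3u^2 + 7u + 3) − 51| ≤ 31|u − 3| < ε provided |u − 3| < ε/31.
Choosing δ = min(2, ε/31) ensures both conditions, hence |(3u^2 + 7u + 3) − 51| < ε.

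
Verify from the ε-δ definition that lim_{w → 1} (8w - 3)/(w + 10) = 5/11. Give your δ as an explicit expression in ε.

Let ε > 0. We want δ > 0 with 0 < |w − 1| < δ ⇒ |(8w - 3)/(w + 10) − (5/11)| < ε.
Combining over a common denominator, (8w - 3)/(w + 10) − (5/11) = [(8w - 3)·11 − 5·(w + 10)] / [11·(w + 10)] = 83(w − 1) / (11(w + 10)).
So |(8w - 3)/(w + 10) − (5/11)| = 83|w − 1| / (11·|w + 10|).
Restrict δ ≤ 11/2. Then |w − 1| < 11/2 gives |w + 10| = |(w − 1) + 11| ≥ 11 − 11/2 = 11/2.
Hence |(8w - 3)/(w + 10) − (5/11)| < 83|w − 1|/(11·(11/2)) = (166/121)|w − 1|, which is < ε once |w − 1| < (121/166)ε.
Take δ = min(11/2, (121/166)ε). Then 0 < |w − 1| < δ forces both bounds, so |(8w - 3)/(w + 10) − (5/11)| < ε.

δ = min(11/2, (121/166)ε)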